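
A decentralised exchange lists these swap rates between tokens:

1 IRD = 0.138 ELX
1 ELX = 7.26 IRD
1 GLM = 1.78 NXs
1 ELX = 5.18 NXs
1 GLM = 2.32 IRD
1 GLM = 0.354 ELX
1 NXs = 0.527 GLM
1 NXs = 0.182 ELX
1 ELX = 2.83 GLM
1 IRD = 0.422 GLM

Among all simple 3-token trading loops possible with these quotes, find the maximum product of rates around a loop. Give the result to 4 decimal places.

1.0846

IRD→GLM→ELX→IRD: 0.422 × 0.354 × 7.26 = 1.08456
NXs→GLM→ELX→NXs: 0.527 × 0.354 × 5.18 = 0.96637
NXs→ELX→GLM→NXs: 0.182 × 2.83 × 1.78 = 0.91681
IRD→ELX→GLM→IRD: 0.138 × 2.83 × 2.32 = 0.90605
Maximum is IRD→GLM→ELX→IRD at 1.0846; arbitrage exists.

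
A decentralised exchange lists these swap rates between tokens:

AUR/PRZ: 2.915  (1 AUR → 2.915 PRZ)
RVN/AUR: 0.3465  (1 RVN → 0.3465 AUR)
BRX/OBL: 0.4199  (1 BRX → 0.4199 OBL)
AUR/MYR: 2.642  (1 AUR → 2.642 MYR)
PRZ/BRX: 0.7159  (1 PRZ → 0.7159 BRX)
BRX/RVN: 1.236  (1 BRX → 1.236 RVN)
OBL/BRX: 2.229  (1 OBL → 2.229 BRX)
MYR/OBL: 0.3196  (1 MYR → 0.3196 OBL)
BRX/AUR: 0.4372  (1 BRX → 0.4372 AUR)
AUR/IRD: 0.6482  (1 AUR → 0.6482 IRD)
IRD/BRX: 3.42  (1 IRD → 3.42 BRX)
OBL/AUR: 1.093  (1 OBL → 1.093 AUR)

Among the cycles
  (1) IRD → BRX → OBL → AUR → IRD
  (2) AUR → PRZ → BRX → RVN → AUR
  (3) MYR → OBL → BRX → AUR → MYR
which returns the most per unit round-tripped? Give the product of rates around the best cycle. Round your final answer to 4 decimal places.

(1) 3.42 × 0.4199 × 1.093 × 0.6482 = 1.01742
(2) 2.915 × 0.7159 × 1.236 × 0.3465 = 0.89374
(3) 0.3196 × 2.229 × 0.4372 × 2.642 = 0.82287
Highest is cycle (1) at 1.0174 (>1, arbitrage).

1.0174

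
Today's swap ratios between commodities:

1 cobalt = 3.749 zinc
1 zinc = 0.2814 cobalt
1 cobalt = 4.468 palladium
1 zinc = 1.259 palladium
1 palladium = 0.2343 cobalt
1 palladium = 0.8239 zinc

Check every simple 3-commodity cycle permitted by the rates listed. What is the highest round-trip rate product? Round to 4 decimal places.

palladium→cobalt→zinc→palladium: 0.2343 × 3.749 × 1.259 = 1.10589
palladium→zinc→cobalt→palladium: 0.8239 × 0.2814 × 4.468 = 1.03589
Maximum is palladium→cobalt→zinc→palladium at 1.1059; arbitrage exists.

1.1059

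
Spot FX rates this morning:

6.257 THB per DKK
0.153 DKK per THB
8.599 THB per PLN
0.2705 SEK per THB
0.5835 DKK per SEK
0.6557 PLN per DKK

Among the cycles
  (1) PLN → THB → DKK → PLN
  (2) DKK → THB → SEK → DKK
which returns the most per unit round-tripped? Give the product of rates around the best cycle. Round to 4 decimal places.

0.9876

(1) 8.599 × 0.153 × 0.6557 = 0.86267
(2) 6.257 × 0.2705 × 0.5835 = 0.98758
Highest is cycle (2) at 0.9876 (≤1, no arbitrage).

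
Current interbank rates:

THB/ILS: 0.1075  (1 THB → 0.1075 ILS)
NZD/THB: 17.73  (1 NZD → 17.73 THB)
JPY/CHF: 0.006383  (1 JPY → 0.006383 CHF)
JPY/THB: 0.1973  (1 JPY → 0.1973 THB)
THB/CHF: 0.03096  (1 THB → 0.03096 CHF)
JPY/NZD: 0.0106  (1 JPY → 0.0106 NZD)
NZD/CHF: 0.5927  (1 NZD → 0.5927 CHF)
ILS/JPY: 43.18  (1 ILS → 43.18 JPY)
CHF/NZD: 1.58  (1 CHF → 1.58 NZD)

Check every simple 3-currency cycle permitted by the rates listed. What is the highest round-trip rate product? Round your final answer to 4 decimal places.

0.9158

JPY→THB→ILS→JPY: 0.1973 × 0.1075 × 43.18 = 0.91584
CHF→NZD→THB→CHF: 1.58 × 17.73 × 0.03096 = 0.86729
Maximum is JPY→THB→ILS→JPY at 0.9158; no arbitrage — every cycle loses value.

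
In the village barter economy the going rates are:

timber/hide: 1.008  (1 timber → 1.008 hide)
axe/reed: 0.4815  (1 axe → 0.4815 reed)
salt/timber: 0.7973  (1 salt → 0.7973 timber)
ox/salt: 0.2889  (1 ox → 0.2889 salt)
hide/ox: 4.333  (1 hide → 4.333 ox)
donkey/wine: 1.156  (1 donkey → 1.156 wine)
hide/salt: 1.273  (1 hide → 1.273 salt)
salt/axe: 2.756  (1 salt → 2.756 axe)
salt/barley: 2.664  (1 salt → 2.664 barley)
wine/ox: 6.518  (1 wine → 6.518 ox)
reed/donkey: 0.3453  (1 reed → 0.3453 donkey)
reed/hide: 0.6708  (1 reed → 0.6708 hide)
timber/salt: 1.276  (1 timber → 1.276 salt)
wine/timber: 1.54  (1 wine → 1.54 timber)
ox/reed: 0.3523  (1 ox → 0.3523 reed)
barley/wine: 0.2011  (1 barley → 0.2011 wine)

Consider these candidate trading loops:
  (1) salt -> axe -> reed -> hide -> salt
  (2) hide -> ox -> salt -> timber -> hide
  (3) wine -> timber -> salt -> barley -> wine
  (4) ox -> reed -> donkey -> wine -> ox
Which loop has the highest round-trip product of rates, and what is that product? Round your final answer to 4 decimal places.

1.1332

(1) 2.756 × 0.4815 × 0.6708 × 1.273 = 1.13317
(2) 4.333 × 0.2889 × 0.7973 × 1.008 = 1.00605
(3) 1.54 × 1.276 × 2.664 × 0.2011 = 1.05273
(4) 0.3523 × 0.3453 × 1.156 × 6.518 = 0.91660
Highest is cycle (1) at 1.1332 (>1, arbitrage).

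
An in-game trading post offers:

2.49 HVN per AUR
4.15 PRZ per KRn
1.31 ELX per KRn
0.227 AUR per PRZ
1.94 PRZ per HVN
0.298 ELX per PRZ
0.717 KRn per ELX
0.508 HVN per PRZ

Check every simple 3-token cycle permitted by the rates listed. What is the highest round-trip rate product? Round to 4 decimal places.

1.0965

AUR→HVN→PRZ→AUR: 2.49 × 1.94 × 0.227 = 1.09655
ELX→KRn→PRZ→ELX: 0.717 × 4.15 × 0.298 = 0.88671
Maximum is AUR→HVN→PRZ→AUR at 1.0965; arbitrage exists.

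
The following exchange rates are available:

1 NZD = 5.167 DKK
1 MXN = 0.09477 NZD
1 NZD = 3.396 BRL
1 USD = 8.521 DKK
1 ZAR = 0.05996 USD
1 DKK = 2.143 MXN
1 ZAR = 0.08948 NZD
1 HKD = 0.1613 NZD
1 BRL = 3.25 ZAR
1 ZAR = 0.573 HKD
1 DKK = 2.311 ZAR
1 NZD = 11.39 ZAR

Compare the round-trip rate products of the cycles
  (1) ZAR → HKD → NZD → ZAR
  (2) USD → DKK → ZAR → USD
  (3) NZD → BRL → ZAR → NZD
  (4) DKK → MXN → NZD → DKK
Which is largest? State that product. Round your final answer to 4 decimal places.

(1) 0.573 × 0.1613 × 11.39 = 1.05272
(2) 8.521 × 2.311 × 0.05996 = 1.18073
(3) 3.396 × 3.25 × 0.08948 = 0.98759
(4) 2.143 × 0.09477 × 5.167 = 1.04938
Highest is cycle (2) at 1.1807 (>1, arbitrage).

1.1807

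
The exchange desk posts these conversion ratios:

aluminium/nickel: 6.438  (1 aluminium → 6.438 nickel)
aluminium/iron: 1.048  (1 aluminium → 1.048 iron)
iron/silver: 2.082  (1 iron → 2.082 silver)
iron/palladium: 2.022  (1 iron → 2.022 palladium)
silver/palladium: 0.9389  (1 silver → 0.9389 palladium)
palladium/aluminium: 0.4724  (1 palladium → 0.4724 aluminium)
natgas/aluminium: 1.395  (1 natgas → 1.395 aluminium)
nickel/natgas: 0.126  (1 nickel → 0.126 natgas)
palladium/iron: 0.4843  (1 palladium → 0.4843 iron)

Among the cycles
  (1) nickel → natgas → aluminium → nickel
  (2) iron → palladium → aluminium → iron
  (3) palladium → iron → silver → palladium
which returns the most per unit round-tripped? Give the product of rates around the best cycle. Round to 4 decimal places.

1.1316

(1) 0.126 × 1.395 × 6.438 = 1.13161
(2) 2.022 × 0.4724 × 1.048 = 1.00104
(3) 0.4843 × 2.082 × 0.9389 = 0.94670
Highest is cycle (1) at 1.1316 (>1, arbitrage).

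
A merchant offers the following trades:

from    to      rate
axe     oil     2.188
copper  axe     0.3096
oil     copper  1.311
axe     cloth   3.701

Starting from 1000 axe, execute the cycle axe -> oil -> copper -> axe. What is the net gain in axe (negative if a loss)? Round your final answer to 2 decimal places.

1000 axe × 2.188 = 2188 oil
2188 oil × 1.311 = 2868.468 copper
2868.468 copper × 0.3096 = 888.0776928 axe
Net change: 888.0776928 − 1000 = -111.9223072 axe

-111.92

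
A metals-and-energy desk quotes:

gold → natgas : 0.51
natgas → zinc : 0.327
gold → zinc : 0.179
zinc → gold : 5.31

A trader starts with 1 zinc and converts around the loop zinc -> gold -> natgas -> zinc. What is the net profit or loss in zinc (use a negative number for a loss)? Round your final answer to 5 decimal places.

1 zinc × 5.31 = 5.31 gold
5.31 gold × 0.51 = 2.7081 natgas
2.7081 natgas × 0.327 = 0.8855487 zinc
Net change: 0.8855487 − 1 = -0.1144513 zinc

-0.11445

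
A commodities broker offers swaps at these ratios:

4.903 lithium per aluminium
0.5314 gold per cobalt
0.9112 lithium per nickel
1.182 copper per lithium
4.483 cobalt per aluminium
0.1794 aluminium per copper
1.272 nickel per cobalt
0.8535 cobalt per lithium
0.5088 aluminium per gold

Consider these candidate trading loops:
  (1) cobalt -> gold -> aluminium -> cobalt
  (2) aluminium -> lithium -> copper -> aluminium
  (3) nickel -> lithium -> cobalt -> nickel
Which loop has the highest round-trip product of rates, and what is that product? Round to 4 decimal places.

(1) 0.5314 × 0.5088 × 4.483 = 1.21210
(2) 4.903 × 1.182 × 0.1794 = 1.03969
(3) 0.9112 × 0.8535 × 1.272 = 0.98925
Highest is cycle (1) at 1.2121 (>1, arbitrage).

1.2121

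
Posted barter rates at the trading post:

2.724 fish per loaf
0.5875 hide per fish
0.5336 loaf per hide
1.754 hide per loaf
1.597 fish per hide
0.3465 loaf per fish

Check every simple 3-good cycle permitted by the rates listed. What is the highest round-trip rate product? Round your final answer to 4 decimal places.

0.9706

hide→fish→loaf→hide: 1.597 × 0.3465 × 1.754 = 0.97059
hide→loaf→fish→hide: 0.5336 × 2.724 × 0.5875 = 0.85395
Maximum is hide→fish→loaf→hide at 0.9706; no arbitrage — every cycle loses value.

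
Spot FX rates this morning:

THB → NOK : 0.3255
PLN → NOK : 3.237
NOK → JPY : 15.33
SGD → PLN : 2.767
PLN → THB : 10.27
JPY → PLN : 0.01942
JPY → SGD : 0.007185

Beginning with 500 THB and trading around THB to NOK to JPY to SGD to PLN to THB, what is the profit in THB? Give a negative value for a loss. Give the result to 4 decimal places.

9.4124

500 THB × 0.3255 = 162.75 NOK
162.75 NOK × 15.33 = 2494.9575 JPY
2494.9575 JPY × 0.007185 = 17.9262696375 SGD
17.9262696375 SGD × 2.767 = 49.6019880869625 PLN
49.6019880869625 PLN × 10.27 = 509.412417653104875 THB
Net change: 509.412417653104875 − 500 = 9.412417653104875 THB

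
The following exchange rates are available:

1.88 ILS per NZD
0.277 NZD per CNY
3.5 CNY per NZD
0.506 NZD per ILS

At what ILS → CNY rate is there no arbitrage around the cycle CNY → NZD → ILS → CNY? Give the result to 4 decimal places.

1.9203

Known legs of the cycle: 0.277 × 1.88 = 0.52076
For no arbitrage the full-cycle product must be 1, so the missing rate is 1 / 0.52076 ≈ 1.920270.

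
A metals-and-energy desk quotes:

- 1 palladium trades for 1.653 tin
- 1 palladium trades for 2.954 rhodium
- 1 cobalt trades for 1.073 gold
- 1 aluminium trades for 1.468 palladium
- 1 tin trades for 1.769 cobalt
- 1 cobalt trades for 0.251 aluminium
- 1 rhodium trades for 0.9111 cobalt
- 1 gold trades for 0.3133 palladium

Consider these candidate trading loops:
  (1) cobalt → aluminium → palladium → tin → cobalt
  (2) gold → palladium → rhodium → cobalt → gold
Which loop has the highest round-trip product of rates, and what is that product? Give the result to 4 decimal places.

(1) 0.251 × 1.468 × 1.653 × 1.769 = 1.07746
(2) 0.3133 × 2.954 × 0.9111 × 1.073 = 0.90477
Highest is cycle (1) at 1.0775 (>1, arbitrage).

1.0775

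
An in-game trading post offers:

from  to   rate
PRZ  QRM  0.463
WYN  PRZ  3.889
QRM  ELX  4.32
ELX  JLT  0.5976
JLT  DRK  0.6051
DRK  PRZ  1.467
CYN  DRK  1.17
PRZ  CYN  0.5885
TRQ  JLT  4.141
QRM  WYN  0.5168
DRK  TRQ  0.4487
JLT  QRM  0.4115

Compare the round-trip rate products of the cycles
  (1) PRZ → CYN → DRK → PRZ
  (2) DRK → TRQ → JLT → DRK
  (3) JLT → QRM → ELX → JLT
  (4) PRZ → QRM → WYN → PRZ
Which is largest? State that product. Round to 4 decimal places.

1.1243

(1) 0.5885 × 1.17 × 1.467 = 1.01010
(2) 0.4487 × 4.141 × 0.6051 = 1.12432
(3) 0.4115 × 4.32 × 0.5976 = 1.06234
(4) 0.463 × 0.5168 × 3.889 = 0.93055
Highest is cycle (2) at 1.1243 (>1, arbitrage).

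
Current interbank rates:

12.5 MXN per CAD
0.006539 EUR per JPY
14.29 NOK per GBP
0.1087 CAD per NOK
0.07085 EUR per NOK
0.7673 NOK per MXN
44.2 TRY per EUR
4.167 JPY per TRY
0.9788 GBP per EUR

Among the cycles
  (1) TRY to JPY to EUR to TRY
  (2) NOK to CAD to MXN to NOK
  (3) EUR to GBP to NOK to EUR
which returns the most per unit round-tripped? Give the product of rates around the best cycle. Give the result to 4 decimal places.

1.2044

(1) 4.167 × 0.006539 × 44.2 = 1.20436
(2) 0.1087 × 12.5 × 0.7673 = 1.04257
(3) 0.9788 × 14.29 × 0.07085 = 0.99098
Highest is cycle (1) at 1.2044 (>1, arbitrage).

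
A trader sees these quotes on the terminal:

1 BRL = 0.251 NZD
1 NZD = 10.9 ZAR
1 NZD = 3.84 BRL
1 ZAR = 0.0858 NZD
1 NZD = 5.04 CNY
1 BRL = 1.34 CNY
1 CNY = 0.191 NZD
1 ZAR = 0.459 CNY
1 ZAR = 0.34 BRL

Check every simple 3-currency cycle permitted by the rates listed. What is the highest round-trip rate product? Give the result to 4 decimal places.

0.9828

BRL→CNY→NZD→BRL: 1.34 × 0.191 × 3.84 = 0.98281
ZAR→CNY→NZD→ZAR: 0.459 × 0.191 × 10.9 = 0.95559
BRL→NZD→ZAR→BRL: 0.251 × 10.9 × 0.34 = 0.93021
Maximum is BRL→CNY→NZD→BRL at 0.9828; no arbitrage — every cycle loses value.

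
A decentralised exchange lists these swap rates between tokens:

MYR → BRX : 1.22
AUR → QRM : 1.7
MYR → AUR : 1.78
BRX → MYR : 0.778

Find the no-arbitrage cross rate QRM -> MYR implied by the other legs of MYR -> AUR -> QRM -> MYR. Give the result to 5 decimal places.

Known legs of the cycle: 1.78 × 1.7 = 3.026
For no arbitrage the full-cycle product must be 1, so the missing rate is 1 / 3.026 ≈ 0.3304693.

0.33047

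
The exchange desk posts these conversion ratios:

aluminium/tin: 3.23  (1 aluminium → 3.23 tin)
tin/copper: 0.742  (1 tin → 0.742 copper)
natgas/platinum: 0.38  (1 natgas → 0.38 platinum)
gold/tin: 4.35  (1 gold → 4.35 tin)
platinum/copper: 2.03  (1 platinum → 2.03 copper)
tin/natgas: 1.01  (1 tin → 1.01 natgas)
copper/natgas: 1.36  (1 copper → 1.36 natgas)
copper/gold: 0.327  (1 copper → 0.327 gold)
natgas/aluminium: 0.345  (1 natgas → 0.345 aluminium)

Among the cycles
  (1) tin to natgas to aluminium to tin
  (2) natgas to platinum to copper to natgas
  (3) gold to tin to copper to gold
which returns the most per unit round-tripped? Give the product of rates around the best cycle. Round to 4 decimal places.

(1) 1.01 × 0.345 × 3.23 = 1.12549
(2) 0.38 × 2.03 × 1.36 = 1.04910
(3) 4.35 × 0.742 × 0.327 = 1.05546
Highest is cycle (1) at 1.1255 (>1, arbitrage).

1.1255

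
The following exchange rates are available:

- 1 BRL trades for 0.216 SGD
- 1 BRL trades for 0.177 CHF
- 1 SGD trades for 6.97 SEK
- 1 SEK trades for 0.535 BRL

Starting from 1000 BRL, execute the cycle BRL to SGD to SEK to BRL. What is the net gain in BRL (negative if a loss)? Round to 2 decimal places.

-194.55

1000 BRL × 0.216 = 216 SGD
216 SGD × 6.97 = 1505.52 SEK
1505.52 SEK × 0.535 = 805.4532 BRL
Net change: 805.4532 − 1000 = -194.5468 BRL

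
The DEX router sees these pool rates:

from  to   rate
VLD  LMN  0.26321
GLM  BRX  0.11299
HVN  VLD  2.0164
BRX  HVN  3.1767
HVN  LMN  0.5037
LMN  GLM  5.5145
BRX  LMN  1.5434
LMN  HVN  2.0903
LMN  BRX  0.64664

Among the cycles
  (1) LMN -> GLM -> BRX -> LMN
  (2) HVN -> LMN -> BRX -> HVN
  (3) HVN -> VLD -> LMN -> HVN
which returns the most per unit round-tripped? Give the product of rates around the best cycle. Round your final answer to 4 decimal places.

1.1094

(1) 5.5145 × 0.11299 × 1.5434 = 0.96167
(2) 0.5037 × 0.64664 × 3.1767 = 1.03469
(3) 2.0164 × 0.26321 × 2.0903 = 1.10940
Highest is cycle (3) at 1.1094 (>1, arbitrage).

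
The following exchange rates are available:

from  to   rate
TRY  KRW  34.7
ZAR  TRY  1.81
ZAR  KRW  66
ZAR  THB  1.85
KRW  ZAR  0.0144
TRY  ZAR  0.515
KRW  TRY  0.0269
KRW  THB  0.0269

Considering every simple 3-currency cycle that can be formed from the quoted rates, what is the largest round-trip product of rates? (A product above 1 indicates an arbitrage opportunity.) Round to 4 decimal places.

0.9143

TRY→ZAR→KRW→TRY: 0.515 × 66 × 0.0269 = 0.91433
TRY→KRW→ZAR→TRY: 34.7 × 0.0144 × 1.81 = 0.90442
Maximum is TRY→ZAR→KRW→TRY at 0.9143; no arbitrage — every cycle loses value.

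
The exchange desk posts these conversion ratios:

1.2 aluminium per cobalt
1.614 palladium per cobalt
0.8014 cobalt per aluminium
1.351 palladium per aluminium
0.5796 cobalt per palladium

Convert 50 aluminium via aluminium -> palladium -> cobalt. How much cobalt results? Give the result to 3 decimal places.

39.152

50 aluminium × 1.351 = 67.55 palladium
67.55 palladium × 0.5796 = 39.15198 cobalt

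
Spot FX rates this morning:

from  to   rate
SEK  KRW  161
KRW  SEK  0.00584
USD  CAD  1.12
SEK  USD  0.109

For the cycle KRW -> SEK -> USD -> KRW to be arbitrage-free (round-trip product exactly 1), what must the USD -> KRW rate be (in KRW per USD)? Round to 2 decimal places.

Known legs of the cycle: 0.00584 × 0.109 = 0.00063656
For no arbitrage the full-cycle product must be 1, so the missing rate is 1 / 0.00063656 ≈ 1570.9438.

1570.94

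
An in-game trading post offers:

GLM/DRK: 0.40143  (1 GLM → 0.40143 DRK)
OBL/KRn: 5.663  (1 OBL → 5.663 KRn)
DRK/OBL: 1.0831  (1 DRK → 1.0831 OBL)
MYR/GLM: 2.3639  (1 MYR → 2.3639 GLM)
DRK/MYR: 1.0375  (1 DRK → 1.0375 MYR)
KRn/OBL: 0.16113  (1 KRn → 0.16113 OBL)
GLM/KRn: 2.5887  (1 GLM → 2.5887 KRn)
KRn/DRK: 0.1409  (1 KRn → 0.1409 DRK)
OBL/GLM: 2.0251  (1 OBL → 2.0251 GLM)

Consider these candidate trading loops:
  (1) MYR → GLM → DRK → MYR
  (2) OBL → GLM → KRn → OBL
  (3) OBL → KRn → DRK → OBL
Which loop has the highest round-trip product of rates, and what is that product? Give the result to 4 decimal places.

0.9845

(1) 2.3639 × 0.40143 × 1.0375 = 0.98453
(2) 2.0251 × 2.5887 × 0.16113 = 0.84470
(3) 5.663 × 0.1409 × 1.0831 = 0.86422
Highest is cycle (1) at 0.9845 (≤1, no arbitrage).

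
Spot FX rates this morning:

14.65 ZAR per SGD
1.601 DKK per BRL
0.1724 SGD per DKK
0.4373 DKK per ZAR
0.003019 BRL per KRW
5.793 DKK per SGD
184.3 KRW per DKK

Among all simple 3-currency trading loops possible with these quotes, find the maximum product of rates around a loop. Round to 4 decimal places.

SGD→ZAR→DKK→SGD: 14.65 × 0.4373 × 0.1724 = 1.10447
BRL→DKK→KRW→BRL: 1.601 × 184.3 × 0.003019 = 0.89080
Maximum is SGD→ZAR→DKK→SGD at 1.1045; arbitrage exists.

1.1045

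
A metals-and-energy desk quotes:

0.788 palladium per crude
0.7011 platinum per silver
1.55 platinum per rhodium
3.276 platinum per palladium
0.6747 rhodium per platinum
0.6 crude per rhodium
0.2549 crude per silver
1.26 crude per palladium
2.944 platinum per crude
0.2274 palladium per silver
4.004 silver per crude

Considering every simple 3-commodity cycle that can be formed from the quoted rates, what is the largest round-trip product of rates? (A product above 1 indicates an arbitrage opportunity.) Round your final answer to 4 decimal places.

1.1918

crude→platinum→rhodium→crude: 2.944 × 0.6747 × 0.6 = 1.19179
crude→silver→palladium→crude: 4.004 × 0.2274 × 1.26 = 1.14724
Maximum is crude→platinum→rhodium→crude at 1.1918; arbitrage exists.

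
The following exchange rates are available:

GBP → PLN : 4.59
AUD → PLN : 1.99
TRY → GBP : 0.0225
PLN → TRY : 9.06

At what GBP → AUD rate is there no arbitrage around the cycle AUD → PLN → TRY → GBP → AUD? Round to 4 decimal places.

2.4651

Known legs of the cycle: 1.99 × 9.06 × 0.0225 = 0.4056615
For no arbitrage the full-cycle product must be 1, so the missing rate is 1 / 0.4056615 ≈ 2.465109.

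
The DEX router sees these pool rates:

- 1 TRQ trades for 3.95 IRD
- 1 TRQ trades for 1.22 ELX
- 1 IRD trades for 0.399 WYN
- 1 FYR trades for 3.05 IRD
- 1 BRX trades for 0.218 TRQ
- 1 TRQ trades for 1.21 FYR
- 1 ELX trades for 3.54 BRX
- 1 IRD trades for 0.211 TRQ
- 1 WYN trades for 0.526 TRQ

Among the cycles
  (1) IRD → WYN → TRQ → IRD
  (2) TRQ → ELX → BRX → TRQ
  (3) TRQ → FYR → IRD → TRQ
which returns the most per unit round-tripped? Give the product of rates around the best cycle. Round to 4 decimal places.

0.9415

(1) 0.399 × 0.526 × 3.95 = 0.82900
(2) 1.22 × 3.54 × 0.218 = 0.94150
(3) 1.21 × 3.05 × 0.211 = 0.77870
Highest is cycle (2) at 0.9415 (≤1, no arbitrage).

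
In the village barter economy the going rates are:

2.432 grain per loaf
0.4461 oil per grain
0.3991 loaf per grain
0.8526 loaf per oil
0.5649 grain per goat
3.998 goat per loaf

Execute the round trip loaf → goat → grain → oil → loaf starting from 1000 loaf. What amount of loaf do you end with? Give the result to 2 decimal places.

859.00

1000 loaf × 3.998 = 3998 goat
3998 goat × 0.5649 = 2258.4702 grain
2258.4702 grain × 0.4461 = 1007.50355622 oil
1007.50355622 oil × 0.8526 = 858.997532033172 loaf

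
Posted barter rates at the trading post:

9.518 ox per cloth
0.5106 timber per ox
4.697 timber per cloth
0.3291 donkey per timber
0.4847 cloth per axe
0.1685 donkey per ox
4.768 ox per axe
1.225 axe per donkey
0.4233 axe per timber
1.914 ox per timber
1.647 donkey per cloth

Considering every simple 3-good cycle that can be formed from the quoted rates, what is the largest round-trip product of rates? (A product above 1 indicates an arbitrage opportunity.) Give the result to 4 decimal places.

axe→ox→timber→axe: 4.768 × 0.5106 × 0.4233 = 1.03054
axe→ox→donkey→axe: 4.768 × 0.1685 × 1.225 = 0.98417
axe→cloth→donkey→axe: 0.4847 × 1.647 × 1.225 = 0.97792
axe→cloth→timber→axe: 0.4847 × 4.697 × 0.4233 = 0.96370
Maximum is axe→ox→timber→axe at 1.0305; arbitrage exists.

1.0305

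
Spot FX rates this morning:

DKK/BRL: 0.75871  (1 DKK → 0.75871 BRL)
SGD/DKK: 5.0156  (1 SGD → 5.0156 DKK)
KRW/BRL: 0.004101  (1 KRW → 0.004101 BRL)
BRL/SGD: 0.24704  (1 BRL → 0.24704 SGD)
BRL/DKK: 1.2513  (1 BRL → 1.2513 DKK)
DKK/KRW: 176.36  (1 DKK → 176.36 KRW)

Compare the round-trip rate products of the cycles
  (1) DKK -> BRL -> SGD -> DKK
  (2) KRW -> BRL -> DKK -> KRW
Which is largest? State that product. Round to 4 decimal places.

(1) 0.75871 × 0.24704 × 5.0156 = 0.94008
(2) 0.004101 × 1.2513 × 176.36 = 0.90501
Highest is cycle (1) at 0.9401 (≤1, no arbitrage).

0.9401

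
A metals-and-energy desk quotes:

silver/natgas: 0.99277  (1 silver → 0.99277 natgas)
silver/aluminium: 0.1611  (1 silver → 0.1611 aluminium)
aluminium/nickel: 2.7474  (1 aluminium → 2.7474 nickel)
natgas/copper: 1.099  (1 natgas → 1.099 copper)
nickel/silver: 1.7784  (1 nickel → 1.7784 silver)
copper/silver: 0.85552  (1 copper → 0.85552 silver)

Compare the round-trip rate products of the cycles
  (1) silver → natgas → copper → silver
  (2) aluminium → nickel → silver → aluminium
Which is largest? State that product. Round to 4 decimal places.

(1) 0.99277 × 1.099 × 0.85552 = 0.93342
(2) 2.7474 × 1.7784 × 0.1611 = 0.78713
Highest is cycle (1) at 0.9334 (≤1, no arbitrage).

0.9334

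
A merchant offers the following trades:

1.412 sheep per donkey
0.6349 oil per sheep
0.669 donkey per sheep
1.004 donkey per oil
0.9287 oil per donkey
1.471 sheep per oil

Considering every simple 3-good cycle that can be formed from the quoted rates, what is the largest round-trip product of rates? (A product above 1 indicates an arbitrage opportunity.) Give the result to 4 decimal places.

0.9139

donkey→oil→sheep→donkey: 0.9287 × 1.471 × 0.669 = 0.91393
donkey→sheep→oil→donkey: 1.412 × 0.6349 × 1.004 = 0.90006
Maximum is donkey→oil→sheep→donkey at 0.9139; no arbitrage — every cycle loses value.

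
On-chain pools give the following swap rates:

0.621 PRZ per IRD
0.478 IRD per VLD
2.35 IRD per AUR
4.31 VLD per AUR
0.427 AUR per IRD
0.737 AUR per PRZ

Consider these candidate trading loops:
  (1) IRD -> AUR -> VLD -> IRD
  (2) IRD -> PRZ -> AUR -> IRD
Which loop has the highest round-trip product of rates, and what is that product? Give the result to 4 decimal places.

(1) 0.427 × 4.31 × 0.478 = 0.87970
(2) 0.621 × 0.737 × 2.35 = 1.07554
Highest is cycle (2) at 1.0755 (>1, arbitrage).

1.0755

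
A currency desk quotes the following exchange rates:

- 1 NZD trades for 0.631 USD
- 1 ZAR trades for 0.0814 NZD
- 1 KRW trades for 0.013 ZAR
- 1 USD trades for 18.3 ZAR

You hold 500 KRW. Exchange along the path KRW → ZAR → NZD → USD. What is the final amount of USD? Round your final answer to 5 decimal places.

500 KRW × 0.013 = 6.5 ZAR
6.5 ZAR × 0.0814 = 0.5291 NZD
0.5291 NZD × 0.631 = 0.3338621 USD

0.33386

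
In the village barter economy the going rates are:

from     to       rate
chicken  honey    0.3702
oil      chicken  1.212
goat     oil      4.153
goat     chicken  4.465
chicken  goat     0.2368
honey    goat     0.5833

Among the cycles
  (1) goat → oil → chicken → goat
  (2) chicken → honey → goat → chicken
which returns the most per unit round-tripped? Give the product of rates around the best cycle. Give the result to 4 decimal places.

1.1919

(1) 4.153 × 1.212 × 0.2368 = 1.19192
(2) 0.3702 × 0.5833 × 4.465 = 0.96416
Highest is cycle (1) at 1.1919 (>1, arbitrage).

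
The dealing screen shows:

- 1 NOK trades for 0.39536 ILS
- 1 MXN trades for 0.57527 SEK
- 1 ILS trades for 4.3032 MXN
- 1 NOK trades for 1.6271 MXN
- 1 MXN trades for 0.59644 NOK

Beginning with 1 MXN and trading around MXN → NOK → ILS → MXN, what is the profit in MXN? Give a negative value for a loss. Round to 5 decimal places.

0.01473

1 MXN × 0.59644 = 0.59644 NOK
0.59644 NOK × 0.39536 = 0.2358085184 ILS
0.2358085184 ILS × 4.3032 = 1.01473121637888 MXN
Net change: 1.01473121637888 − 1 = 0.01473121637888 MXN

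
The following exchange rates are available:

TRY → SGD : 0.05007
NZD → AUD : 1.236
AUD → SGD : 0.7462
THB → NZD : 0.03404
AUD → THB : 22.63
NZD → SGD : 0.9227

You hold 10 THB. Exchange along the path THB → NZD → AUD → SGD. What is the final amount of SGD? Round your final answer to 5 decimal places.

10 THB × 0.03404 = 0.3404 NZD
0.3404 NZD × 1.236 = 0.4207344 AUD
0.4207344 AUD × 0.7462 = 0.31395200928 SGD

0.31395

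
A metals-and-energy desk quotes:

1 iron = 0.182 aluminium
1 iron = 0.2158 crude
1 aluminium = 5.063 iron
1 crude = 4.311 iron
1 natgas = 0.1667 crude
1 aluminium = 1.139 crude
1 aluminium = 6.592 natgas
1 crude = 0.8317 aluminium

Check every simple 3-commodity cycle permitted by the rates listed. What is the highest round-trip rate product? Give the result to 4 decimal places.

natgas→crude→aluminium→natgas: 0.1667 × 0.8317 × 6.592 = 0.91394
aluminium→iron→crude→aluminium: 5.063 × 0.2158 × 0.8317 = 0.90871
aluminium→crude→iron→aluminium: 1.139 × 4.311 × 0.182 = 0.89366
Maximum is natgas→crude→aluminium→natgas at 0.9139; no arbitrage — every cycle loses value.

0.9139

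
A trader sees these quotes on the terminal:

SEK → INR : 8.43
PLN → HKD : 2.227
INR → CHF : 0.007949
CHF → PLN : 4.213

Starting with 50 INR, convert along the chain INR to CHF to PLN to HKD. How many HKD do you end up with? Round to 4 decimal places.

3.7290

50 INR × 0.007949 = 0.39745 CHF
0.39745 CHF × 4.213 = 1.67445685 PLN
1.67445685 PLN × 2.227 = 3.72901540495 HKD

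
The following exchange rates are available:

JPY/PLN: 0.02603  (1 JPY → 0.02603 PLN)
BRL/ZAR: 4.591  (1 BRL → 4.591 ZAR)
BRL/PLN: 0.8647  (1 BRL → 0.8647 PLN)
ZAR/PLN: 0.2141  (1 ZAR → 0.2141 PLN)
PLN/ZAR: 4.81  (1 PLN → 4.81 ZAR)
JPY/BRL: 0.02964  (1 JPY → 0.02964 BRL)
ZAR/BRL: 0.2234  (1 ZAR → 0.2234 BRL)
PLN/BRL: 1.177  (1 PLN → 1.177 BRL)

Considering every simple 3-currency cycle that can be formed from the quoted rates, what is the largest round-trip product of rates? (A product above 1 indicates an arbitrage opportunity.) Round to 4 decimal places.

BRL→ZAR→PLN→BRL: 4.591 × 0.2141 × 1.177 = 1.15691
BRL→PLN→ZAR→BRL: 0.8647 × 4.81 × 0.2234 = 0.92917
Maximum is BRL→ZAR→PLN→BRL at 1.1569; arbitrage exists.

1.1569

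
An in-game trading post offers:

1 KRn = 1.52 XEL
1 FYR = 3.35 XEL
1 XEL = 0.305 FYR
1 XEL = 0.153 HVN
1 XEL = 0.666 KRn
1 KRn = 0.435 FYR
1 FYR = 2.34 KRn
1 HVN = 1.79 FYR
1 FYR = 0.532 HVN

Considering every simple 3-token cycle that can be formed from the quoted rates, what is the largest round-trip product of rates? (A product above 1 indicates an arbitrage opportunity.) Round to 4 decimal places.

1.0848

KRn→XEL→FYR→KRn: 1.52 × 0.305 × 2.34 = 1.08482
KRn→FYR→XEL→KRn: 0.435 × 3.35 × 0.666 = 0.97053
FYR→XEL→HVN→FYR: 3.35 × 0.153 × 1.79 = 0.91746
Maximum is KRn→XEL→FYR→KRn at 1.0848; arbitrage exists.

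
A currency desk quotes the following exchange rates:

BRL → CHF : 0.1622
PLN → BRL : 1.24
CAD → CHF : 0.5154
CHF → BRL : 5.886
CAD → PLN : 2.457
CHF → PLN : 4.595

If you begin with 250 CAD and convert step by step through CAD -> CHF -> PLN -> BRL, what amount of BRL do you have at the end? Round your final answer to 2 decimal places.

250 CAD × 0.5154 = 128.85 CHF
128.85 CHF × 4.595 = 592.06575 PLN
592.06575 PLN × 1.24 = 734.16153 BRL

734.16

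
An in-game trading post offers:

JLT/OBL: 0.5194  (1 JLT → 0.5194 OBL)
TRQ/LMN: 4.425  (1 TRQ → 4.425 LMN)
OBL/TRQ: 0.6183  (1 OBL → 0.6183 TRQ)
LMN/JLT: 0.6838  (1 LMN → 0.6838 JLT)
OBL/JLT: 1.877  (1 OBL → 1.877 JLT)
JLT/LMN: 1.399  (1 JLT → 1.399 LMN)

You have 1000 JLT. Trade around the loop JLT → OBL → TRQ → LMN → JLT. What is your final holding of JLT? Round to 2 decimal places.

971.73

1000 JLT × 0.5194 = 519.4 OBL
519.4 OBL × 0.6183 = 321.14502 TRQ
321.14502 TRQ × 4.425 = 1421.0667135 LMN
1421.0667135 LMN × 0.6838 = 971.7254186913 JLT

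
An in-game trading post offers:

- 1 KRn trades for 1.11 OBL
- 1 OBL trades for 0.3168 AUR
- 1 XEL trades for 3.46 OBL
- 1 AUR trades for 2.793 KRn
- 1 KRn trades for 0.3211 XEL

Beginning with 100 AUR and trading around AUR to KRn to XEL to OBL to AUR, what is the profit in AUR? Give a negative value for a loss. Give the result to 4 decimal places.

-1.6957

100 AUR × 2.793 = 279.3 KRn
279.3 KRn × 0.3211 = 89.68323 XEL
89.68323 XEL × 3.46 = 310.3039758 OBL
310.3039758 OBL × 0.3168 = 98.30429953344 AUR
Net change: 98.30429953344 − 100 = -1.69570046656 AUR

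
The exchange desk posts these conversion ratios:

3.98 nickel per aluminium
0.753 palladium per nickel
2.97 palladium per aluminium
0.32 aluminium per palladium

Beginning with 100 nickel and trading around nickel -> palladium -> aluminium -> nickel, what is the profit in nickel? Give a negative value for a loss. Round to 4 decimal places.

100 nickel × 0.753 = 75.3 palladium
75.3 palladium × 0.32 = 24.096 aluminium
24.096 aluminium × 3.98 = 95.90208 nickel
Net change: 95.90208 − 100 = -4.09792 nickel

-4.0979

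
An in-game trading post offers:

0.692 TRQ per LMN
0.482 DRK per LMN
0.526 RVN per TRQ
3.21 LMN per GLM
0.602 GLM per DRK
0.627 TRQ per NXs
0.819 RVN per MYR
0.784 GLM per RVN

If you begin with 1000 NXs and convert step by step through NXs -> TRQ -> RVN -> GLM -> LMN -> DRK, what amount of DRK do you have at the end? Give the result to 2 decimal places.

400.06

1000 NXs × 0.627 = 627 TRQ
627 TRQ × 0.526 = 329.802 RVN
329.802 RVN × 0.784 = 258.564768 GLM
258.564768 GLM × 3.21 = 829.99290528 LMN
829.99290528 LMN × 0.482 = 400.05658034496 DRK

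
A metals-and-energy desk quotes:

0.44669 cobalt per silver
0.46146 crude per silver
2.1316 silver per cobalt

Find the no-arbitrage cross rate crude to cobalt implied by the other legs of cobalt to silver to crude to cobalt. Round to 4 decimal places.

Known legs of the cycle: 2.1316 × 0.46146 = 0.983648136
For no arbitrage the full-cycle product must be 1, so the missing rate is 1 / 0.983648136 ≈ 1.016624.

1.0166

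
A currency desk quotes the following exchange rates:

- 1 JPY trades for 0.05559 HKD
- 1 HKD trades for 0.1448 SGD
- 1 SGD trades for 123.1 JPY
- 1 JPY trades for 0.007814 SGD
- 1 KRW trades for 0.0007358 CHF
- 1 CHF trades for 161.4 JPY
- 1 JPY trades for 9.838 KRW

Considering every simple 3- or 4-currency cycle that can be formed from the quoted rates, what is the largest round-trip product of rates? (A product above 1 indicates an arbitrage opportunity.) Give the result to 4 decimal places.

JPY→KRW→CHF→JPY: 9.838 × 0.0007358 × 161.4 = 1.16834
JPY→HKD→SGD→JPY: 0.05559 × 0.1448 × 123.1 = 0.99089
Maximum is JPY→KRW→CHF→JPY at 1.1683; arbitrage exists.

1.1683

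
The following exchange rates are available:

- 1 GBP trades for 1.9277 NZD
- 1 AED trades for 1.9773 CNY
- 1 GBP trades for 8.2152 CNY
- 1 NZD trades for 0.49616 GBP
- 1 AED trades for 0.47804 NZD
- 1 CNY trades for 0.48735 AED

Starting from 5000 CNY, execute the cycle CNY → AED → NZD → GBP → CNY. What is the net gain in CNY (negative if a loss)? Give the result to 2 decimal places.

5000 CNY × 0.48735 = 2436.75 AED
2436.75 AED × 0.47804 = 1164.86397 NZD
1164.86397 NZD × 0.49616 = 577.9589073552 GBP
577.9589073552 GBP × 8.2152 = 4748.04801570443904 CNY
Net change: 4748.04801570443904 − 5000 = -251.95198429556096 CNY

-251.95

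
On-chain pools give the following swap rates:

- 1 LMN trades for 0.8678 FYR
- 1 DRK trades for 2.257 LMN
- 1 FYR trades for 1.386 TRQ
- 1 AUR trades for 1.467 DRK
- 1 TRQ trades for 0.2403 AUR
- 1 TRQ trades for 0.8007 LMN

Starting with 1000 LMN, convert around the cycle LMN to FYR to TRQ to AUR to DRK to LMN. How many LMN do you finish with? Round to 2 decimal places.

956.97

1000 LMN × 0.8678 = 867.8 FYR
867.8 FYR × 1.386 = 1202.7708 TRQ
1202.7708 TRQ × 0.2403 = 289.02582324 AUR
289.02582324 AUR × 1.467 = 424.00088269308 DRK
424.00088269308 DRK × 2.257 = 956.96999223828156 LMN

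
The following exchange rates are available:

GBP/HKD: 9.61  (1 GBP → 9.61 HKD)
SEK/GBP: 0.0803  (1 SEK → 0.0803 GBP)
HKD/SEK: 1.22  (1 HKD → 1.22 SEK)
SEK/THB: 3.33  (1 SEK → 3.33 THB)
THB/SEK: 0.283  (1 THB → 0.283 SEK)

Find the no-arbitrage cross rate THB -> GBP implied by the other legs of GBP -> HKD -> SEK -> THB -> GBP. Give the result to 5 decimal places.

0.02561

Known legs of the cycle: 9.61 × 1.22 × 3.33 = 39.041586
For no arbitrage the full-cycle product must be 1, so the missing rate is 1 / 39.041586 ≈ 0.0256137.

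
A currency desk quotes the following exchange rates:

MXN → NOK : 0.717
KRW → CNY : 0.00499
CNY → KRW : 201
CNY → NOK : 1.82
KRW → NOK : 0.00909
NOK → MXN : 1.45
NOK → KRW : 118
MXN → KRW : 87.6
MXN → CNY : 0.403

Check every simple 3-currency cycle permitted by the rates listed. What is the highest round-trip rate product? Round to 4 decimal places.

NOK→MXN→KRW→NOK: 1.45 × 87.6 × 0.00909 = 1.15461
CNY→NOK→KRW→CNY: 1.82 × 118 × 0.00499 = 1.07165
CNY→NOK→MXN→CNY: 1.82 × 1.45 × 0.403 = 1.06352
Maximum is NOK→MXN→KRW→NOK at 1.1546; arbitrage exists.

1.1546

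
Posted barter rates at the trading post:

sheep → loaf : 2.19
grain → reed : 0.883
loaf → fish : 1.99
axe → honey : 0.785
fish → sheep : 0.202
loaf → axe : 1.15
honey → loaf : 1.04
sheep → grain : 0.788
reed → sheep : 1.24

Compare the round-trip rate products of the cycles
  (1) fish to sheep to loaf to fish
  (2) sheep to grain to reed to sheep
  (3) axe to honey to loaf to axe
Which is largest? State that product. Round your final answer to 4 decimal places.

0.9389

(1) 0.202 × 2.19 × 1.99 = 0.88034
(2) 0.788 × 0.883 × 1.24 = 0.86280
(3) 0.785 × 1.04 × 1.15 = 0.93886
Highest is cycle (3) at 0.9389 (≤1, no arbitrage).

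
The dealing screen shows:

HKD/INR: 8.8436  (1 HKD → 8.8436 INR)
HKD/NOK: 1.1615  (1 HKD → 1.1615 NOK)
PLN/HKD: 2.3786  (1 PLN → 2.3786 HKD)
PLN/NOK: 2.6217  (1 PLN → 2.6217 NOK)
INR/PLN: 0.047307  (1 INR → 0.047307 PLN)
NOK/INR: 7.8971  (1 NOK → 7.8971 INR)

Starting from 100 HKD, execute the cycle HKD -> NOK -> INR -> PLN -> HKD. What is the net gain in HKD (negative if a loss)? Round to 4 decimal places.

3.2128

100 HKD × 1.1615 = 116.15 NOK
116.15 NOK × 7.8971 = 917.248165 INR
917.248165 INR × 0.047307 = 43.392258941655 PLN
43.392258941655 PLN × 2.3786 = 103.212827118620583 HKD
Net change: 103.212827118620583 − 100 = 3.212827118620583 HKD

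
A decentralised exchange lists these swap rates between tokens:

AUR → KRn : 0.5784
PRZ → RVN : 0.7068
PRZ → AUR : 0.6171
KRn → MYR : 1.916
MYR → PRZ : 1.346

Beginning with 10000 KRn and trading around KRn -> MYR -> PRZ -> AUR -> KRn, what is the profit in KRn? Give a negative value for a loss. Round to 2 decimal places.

10000 KRn × 1.916 = 19160 MYR
19160 MYR × 1.346 = 25789.36 PRZ
25789.36 PRZ × 0.6171 = 15914.614056 AUR
15914.614056 AUR × 0.5784 = 9205.0127699904 KRn
Net change: 9205.0127699904 − 10000 = -794.9872300096 KRn

-794.99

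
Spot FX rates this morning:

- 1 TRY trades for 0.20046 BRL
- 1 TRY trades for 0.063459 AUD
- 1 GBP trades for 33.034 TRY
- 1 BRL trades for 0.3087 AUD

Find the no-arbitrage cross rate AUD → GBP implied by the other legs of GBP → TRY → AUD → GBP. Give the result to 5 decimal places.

0.47703

Known legs of the cycle: 33.034 × 0.063459 = 2.096304606
For no arbitrage the full-cycle product must be 1, so the missing rate is 1 / 2.096304606 ≈ 0.4770299.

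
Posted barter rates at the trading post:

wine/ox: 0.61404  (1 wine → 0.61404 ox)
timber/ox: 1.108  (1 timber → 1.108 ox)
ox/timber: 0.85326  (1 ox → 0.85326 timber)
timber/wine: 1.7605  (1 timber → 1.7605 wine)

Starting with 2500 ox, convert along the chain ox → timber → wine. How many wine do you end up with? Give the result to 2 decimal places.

2500 ox × 0.85326 = 2133.15 timber
2133.15 timber × 1.7605 = 3755.410575 wine

3755.41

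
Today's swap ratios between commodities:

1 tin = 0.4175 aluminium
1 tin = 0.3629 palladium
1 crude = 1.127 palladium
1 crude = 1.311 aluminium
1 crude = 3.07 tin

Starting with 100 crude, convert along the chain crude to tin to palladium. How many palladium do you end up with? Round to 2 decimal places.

100 crude × 3.07 = 307 tin
307 tin × 0.3629 = 111.4103 palladium

111.41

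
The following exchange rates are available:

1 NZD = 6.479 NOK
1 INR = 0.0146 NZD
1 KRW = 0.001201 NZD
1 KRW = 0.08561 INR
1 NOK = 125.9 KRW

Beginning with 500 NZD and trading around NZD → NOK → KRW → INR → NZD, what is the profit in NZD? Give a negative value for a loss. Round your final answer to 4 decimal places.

500 NZD × 6.479 = 3239.5 NOK
3239.5 NOK × 125.9 = 407853.05 KRW
407853.05 KRW × 0.08561 = 34916.2996105 INR
34916.2996105 INR × 0.0146 = 509.7779743133 NZD
Net change: 509.7779743133 − 500 = 9.7779743133 NZD

9.7780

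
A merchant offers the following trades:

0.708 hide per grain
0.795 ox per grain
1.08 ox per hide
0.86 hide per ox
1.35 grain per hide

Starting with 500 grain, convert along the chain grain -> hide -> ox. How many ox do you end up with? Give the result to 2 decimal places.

500 grain × 0.708 = 354 hide
354 hide × 1.08 = 382.32 ox

382.32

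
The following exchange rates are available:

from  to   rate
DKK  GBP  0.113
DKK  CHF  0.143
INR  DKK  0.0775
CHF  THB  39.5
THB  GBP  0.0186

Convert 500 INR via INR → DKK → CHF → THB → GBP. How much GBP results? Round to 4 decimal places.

4.0712

500 INR × 0.0775 = 38.75 DKK
38.75 DKK × 0.143 = 5.54125 CHF
5.54125 CHF × 39.5 = 218.879375 THB
218.879375 THB × 0.0186 = 4.071156375 GBP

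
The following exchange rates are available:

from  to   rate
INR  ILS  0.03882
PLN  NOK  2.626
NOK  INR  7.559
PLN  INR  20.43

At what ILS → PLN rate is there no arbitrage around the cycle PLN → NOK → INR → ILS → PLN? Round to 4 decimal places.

1.2977

Known legs of the cycle: 2.626 × 7.559 × 0.03882 = 0.77057443788
For no arbitrage the full-cycle product must be 1, so the missing rate is 1 / 0.77057443788 ≈ 1.297733.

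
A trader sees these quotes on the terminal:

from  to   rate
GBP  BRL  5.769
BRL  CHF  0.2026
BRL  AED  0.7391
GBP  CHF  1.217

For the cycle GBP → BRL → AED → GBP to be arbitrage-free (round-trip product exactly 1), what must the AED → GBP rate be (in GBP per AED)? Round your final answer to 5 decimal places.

Known legs of the cycle: 5.769 × 0.7391 = 4.2638679
For no arbitrage the full-cycle product must be 1, so the missing rate is 1 / 4.2638679 ≈ 0.2345288.

0.23453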